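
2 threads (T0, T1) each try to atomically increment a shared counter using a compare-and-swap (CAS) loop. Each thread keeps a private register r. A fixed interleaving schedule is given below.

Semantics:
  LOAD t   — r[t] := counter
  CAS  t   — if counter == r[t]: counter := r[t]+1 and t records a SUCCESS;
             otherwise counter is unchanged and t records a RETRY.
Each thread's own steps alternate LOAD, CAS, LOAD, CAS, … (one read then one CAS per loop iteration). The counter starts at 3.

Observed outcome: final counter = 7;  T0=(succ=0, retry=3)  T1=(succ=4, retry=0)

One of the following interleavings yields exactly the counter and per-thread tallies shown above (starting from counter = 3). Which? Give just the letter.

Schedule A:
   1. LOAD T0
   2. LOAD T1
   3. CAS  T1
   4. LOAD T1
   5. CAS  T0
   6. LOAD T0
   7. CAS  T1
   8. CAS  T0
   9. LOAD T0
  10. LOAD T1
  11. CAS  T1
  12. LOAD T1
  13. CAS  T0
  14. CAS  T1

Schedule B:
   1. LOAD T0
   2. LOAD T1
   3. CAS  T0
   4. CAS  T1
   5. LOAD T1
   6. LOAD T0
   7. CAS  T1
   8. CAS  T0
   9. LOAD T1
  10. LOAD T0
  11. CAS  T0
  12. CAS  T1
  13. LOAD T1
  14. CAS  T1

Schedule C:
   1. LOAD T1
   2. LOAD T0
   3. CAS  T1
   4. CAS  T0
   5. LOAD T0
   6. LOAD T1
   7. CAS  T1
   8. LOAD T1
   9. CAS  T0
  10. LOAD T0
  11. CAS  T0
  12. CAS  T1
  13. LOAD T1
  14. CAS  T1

Tracing schedule A:
   1) LOAD T0:  M=3  r_T0=3
   2) LOAD T1:  M=3  r_T1=3
   3) CAS  T1:  M=4  r_T1=3 ✓
   4) LOAD T1:  M=4  r_T1=4
   5) CAS  T0:  M=4  r_T0=3 ✗
   6) LOAD T0:  M=4  r_T0=4
   7) CAS  T1:  M=5  r_T1=4 ✓
   8) CAS  T0:  M=5  r_T0=4 ✗
   9) LOAD T0:  M=5  r_T0=5
  10) LOAD T1:  M=5  r_T1=5
  11) CAS  T1:  M=6  r_T1=5 ✓
  12) LOAD T1:  M=6  r_T1=6
  13) CAS  T0:  M=6  r_T0=5 ✗
  14) CAS  T1:  M=7  r_T1=6 ✓

A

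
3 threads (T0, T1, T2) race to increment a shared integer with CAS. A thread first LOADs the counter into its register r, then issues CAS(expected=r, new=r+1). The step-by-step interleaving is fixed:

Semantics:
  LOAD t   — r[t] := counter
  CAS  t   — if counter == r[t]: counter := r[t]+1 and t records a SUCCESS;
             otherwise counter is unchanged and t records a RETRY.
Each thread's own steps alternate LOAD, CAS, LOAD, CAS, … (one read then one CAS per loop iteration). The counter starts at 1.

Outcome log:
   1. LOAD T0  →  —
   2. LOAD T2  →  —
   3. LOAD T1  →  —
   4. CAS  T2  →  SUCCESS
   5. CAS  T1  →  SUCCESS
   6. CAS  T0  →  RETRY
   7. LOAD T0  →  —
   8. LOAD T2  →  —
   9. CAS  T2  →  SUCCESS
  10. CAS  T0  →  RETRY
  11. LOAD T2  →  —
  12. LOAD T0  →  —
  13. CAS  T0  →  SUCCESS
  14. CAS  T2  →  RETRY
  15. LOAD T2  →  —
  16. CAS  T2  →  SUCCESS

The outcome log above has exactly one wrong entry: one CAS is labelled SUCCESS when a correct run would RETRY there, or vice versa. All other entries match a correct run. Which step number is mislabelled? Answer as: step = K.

Re-executing:
step 1: T0 LOAD ⇒ load; ctr=1 reg=1
step 2: T2 LOAD ⇒ load; ctr=1 reg=1
step 3: T1 LOAD ⇒ load; ctr=1 reg=1
step 4: T2 CAS ⇒ ok; ctr=2 reg=1
step 5: T1 CAS ⇒ retry; ctr=2 reg=1
step 6: T0 CAS ⇒ retry; ctr=2 reg=1
step 7: T0 LOAD ⇒ load; ctr=2 reg=2
step 8: T2 LOAD ⇒ load; ctr=2 reg=2
step 9: T2 CAS ⇒ ok; ctr=3 reg=2
step 10: T0 CAS ⇒ retry; ctr=3 reg=2
step 11: T2 LOAD ⇒ load; ctr=3 reg=3
step 12: T0 LOAD ⇒ load; ctr=3 reg=3
step 13: T0 CAS ⇒ ok; ctr=4 reg=3
step 14: T2 CAS ⇒ retry; ctr=4 reg=3
step 15: T2 LOAD ⇒ load; ctr=4 reg=4
step 16: T2 CAS ⇒ ok; ctr=5 reg=4
Mismatch at 5.

step = 5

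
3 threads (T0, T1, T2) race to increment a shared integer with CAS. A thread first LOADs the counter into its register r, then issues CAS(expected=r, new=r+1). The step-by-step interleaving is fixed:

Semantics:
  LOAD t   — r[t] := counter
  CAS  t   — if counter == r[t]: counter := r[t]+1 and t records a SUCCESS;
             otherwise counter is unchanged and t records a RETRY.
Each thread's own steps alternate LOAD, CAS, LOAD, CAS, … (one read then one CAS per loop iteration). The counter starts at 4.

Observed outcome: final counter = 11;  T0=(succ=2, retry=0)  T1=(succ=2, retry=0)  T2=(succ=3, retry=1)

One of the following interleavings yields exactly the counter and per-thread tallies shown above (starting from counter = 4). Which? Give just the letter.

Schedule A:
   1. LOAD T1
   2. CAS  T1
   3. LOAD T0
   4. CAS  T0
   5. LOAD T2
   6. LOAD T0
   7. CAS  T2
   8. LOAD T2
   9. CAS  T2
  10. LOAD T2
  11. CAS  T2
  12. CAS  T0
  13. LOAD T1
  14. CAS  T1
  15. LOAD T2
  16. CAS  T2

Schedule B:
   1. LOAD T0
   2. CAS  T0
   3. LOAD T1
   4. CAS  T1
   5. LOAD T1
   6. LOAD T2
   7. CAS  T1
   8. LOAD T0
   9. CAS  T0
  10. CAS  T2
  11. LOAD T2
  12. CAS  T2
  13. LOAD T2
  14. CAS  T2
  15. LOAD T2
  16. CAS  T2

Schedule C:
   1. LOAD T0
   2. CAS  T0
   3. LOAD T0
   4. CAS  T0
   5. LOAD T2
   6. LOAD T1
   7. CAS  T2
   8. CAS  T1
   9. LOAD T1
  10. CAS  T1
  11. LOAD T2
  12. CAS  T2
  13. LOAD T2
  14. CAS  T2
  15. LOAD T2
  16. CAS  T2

Run B:
[1] T0.load  rd  (counter 4, T0.r 4)
[2] T0.cas  hit  (counter 5, T0.r 4)
[3] T1.load  rd  (counter 5, T1.r 5)
[4] T1.cas  hit  (counter 6, T1.r 5)
[5] T1.load  rd  (counter 6, T1.r 6)
[6] T2.load  rd  (counter 6, T2.r 6)
[7] T1.cas  hit  (counter 7, T1.r 6)
[8] T0.load  rd  (counter 7, T0.r 7)
[9] T0.cas  hit  (counter 8, T0.r 7)
[10] T2.cas  miss  (counter 8, T2.r 6)
[11] T2.load  rd  (counter 8, T2.r 8)
[12] T2.cas  hit  (counter 9, T2.r 8)
[13] T2.load  rd  (counter 9, T2.r 9)
[14] T2.cas  hit  (counter 10, T2.r 9)
[15] T2.load  rd  (counter 10, T2.r 10)
[16] T2.cas  hit  (counter 11, T2.r 10)

B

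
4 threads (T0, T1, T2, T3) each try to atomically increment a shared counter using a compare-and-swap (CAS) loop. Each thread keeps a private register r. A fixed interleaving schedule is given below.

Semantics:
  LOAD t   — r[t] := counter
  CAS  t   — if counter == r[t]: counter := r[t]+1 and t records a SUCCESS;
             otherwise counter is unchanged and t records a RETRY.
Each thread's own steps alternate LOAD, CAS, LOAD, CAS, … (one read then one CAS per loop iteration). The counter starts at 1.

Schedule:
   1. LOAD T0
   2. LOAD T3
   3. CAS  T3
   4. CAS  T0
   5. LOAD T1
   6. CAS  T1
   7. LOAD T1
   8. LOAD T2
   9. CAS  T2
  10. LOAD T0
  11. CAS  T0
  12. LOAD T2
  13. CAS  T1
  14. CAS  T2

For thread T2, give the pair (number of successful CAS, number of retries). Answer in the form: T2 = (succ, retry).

#1 T0 reads 1
#2 T3 reads 1
#3 T3 CAS(1→2) writes; counter now 2
#4 T0 CAS(1→2) fails; counter now 2
#5 T1 reads 2
#6 T1 CAS(2→3) writes; counter now 3
#7 T1 reads 3
#8 T2 reads 3
#9 T2 CAS(3→4) writes; counter now 4
#10 T0 reads 4
#11 T0 CAS(4→5) writes; counter now 5
#12 T2 reads 5
#13 T1 CAS(3→4) fails; counter now 5
#14 T2 CAS(5→6) writes; counter now 6

T2 = (2, 0)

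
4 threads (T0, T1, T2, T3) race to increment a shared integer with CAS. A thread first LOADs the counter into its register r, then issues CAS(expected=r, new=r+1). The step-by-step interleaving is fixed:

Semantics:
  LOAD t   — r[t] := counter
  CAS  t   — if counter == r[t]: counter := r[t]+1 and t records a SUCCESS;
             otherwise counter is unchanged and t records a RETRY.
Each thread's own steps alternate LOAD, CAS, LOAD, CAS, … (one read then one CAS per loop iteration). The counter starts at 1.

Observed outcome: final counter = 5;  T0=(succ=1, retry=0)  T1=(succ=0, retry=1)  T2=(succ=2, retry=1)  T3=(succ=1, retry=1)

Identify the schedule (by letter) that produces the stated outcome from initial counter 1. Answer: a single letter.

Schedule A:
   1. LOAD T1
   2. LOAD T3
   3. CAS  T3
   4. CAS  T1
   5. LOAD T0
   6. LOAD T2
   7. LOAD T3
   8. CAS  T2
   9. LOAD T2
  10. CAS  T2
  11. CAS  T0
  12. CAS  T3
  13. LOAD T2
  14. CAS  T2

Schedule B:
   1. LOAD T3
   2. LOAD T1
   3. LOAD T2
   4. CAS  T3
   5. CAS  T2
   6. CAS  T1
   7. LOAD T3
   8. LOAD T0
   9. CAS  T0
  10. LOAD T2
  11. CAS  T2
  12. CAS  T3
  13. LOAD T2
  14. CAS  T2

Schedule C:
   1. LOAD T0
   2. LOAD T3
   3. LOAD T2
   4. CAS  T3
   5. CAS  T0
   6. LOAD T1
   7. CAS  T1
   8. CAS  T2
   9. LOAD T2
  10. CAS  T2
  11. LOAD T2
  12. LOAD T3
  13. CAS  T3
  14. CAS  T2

B

Tracing schedule B:
   1) LOAD T3:  M=1  r_T3=1
   2) LOAD T1:  M=1  r_T1=1
   3) LOAD T2:  M=1  r_T2=1
   4) CAS  T3:  M=2  r_T3=1 ✓
   5) CAS  T2:  M=2  r_T2=1 ✗
   6) CAS  T1:  M=2  r_T1=1 ✗
   7) LOAD T3:  M=2  r_T3=2
   8) LOAD T0:  M=2  r_T0=2
   9) CAS  T0:  M=3  r_T0=2 ✓
  10) LOAD T2:  M=3  r_T2=3
  11) CAS  T2:  M=4  r_T2=3 ✓
  12) CAS  T3:  M=4  r_T3=2 ✗
  13) LOAD T2:  M=4  r_T2=4
  14) CAS  T2:  M=5  r_T2=4 ✓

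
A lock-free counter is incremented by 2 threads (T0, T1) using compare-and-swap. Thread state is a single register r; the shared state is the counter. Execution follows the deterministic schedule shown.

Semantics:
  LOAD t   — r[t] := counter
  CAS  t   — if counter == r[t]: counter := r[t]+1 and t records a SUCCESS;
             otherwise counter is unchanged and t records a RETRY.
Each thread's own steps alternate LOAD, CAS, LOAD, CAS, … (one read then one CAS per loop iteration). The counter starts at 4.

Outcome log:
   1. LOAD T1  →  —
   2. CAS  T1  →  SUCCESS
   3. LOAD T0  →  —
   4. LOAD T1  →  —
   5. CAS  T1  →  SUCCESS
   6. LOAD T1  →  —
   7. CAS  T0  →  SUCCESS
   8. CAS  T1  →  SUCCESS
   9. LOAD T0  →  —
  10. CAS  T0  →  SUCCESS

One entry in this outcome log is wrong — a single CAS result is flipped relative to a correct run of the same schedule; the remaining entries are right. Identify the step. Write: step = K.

Re-executing:
   1) LOAD T1:  M=4  r_T1=4
   2) CAS  T1:  M=5  r_T1=4 ✓
   3) LOAD T0:  M=5  r_T0=5
   4) LOAD T1:  M=5  r_T1=5
   5) CAS  T1:  M=6  r_T1=5 ✓
   6) LOAD T1:  M=6  r_T1=6
   7) CAS  T0:  M=6  r_T0=5 ✗
   8) CAS  T1:  M=7  r_T1=6 ✓
   9) LOAD T0:  M=7  r_T0=7
  10) CAS  T0:  M=8  r_T0=7 ✓
Log disagrees first at step 7.

step = 7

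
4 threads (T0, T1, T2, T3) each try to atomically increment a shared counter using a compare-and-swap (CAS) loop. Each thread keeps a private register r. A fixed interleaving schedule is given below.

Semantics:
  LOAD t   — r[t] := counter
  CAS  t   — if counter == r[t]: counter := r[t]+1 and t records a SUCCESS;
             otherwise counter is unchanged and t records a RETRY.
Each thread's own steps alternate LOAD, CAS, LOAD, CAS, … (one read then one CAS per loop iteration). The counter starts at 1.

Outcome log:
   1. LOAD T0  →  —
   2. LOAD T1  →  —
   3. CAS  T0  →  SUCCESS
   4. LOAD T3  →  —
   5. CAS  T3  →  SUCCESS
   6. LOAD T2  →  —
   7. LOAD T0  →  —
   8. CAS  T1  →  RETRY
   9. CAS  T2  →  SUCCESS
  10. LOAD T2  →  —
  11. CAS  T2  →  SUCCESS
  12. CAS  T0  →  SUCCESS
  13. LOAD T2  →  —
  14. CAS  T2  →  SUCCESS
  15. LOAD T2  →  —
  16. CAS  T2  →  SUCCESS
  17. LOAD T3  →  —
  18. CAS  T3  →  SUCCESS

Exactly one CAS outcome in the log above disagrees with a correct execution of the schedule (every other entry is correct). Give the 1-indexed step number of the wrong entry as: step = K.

step = 12

Correct run:
[1] T0.load  rd  (counter 1, T0.r 1)
[2] T1.load  rd  (counter 1, T1.r 1)
[3] T0.cas  hit  (counter 2, T0.r 1)
[4] T3.load  rd  (counter 2, T3.r 2)
[5] T3.cas  hit  (counter 3, T3.r 2)
[6] T2.load  rd  (counter 3, T2.r 3)
[7] T0.load  rd  (counter 3, T0.r 3)
[8] T1.cas  miss  (counter 3, T1.r 1)
[9] T2.cas  hit  (counter 4, T2.r 3)
[10] T2.load  rd  (counter 4, T2.r 4)
[11] T2.cas  hit  (counter 5, T2.r 4)
[12] T0.cas  miss  (counter 5, T0.r 3)
[13] T2.load  rd  (counter 5, T2.r 5)
[14] T2.cas  hit  (counter 6, T2.r 5)
[15] T2.load  rd  (counter 6, T2.r 6)
[16] T2.cas  hit  (counter 7, T2.r 6)
[17] T3.load  rd  (counter 7, T3.r 7)
[18] T3.cas  hit  (counter 8, T3.r 7)
Log disagrees first at step 12.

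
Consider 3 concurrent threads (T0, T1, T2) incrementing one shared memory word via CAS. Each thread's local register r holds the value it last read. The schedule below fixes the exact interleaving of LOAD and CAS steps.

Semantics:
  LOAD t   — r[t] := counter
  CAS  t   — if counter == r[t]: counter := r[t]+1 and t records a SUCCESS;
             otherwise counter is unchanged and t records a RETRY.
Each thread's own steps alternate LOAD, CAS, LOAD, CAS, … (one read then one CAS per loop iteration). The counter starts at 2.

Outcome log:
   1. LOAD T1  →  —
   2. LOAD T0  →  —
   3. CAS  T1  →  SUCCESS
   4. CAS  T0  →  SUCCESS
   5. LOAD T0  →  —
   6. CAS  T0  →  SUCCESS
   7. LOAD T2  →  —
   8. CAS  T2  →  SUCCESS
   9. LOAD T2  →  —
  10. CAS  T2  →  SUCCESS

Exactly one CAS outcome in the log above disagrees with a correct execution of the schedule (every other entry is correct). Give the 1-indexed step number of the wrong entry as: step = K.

Correct run:
   1) LOAD T1:  M=2  r_T1=2
   2) LOAD T0:  M=2  r_T0=2
   3) CAS  T1:  M=3  r_T1=2 ✓
   4) CAS  T0:  M=3  r_T0=2 ✗
   5) LOAD T0:  M=3  r_T0=3
   6) CAS  T0:  M=4  r_T0=3 ✓
   7) LOAD T2:  M=4  r_T2=4
   8) CAS  T2:  M=5  r_T2=4 ✓
   9) LOAD T2:  M=5  r_T2=5
  10) CAS  T2:  M=6  r_T2=5 ✓
Mismatch at 4.

step = 4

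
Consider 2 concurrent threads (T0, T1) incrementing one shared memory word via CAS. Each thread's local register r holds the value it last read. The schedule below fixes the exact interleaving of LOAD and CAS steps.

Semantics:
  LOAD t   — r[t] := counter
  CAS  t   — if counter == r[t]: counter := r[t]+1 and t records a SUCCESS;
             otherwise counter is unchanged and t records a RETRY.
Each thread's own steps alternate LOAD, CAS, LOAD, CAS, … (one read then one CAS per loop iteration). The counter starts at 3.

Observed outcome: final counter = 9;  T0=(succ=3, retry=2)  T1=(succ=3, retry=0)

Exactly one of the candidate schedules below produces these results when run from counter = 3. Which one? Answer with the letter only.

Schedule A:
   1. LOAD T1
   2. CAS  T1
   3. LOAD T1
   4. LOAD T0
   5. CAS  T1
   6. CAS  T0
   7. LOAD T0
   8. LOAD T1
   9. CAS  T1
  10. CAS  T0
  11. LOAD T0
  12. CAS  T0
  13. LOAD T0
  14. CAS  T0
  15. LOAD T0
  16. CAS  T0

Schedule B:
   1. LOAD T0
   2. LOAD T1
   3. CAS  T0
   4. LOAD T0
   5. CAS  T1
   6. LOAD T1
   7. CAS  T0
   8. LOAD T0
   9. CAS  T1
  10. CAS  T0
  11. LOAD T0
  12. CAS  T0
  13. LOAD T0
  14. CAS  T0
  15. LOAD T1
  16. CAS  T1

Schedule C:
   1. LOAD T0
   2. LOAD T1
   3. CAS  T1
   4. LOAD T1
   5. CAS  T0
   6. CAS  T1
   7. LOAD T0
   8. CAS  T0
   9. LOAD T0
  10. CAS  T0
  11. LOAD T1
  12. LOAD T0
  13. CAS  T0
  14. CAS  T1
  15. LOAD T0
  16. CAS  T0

A

Tracing schedule A:
#1 T1 reads 3
#2 T1 CAS(3→4) writes; counter now 4
#3 T1 reads 4
#4 T0 reads 4
#5 T1 CAS(4→5) writes; counter now 5
#6 T0 CAS(4→5) fails; counter now 5
#7 T0 reads 5
#8 T1 reads 5
#9 T1 CAS(5→6) writes; counter now 6
#10 T0 CAS(5→6) fails; counter now 6
#11 T0 reads 6
#12 T0 CAS(6→7) writes; counter now 7
#13 T0 reads 7
#14 T0 CAS(7→8) writes; counter now 8
#15 T0 reads 8
#16 T0 CAS(8→9) writes; counter now 9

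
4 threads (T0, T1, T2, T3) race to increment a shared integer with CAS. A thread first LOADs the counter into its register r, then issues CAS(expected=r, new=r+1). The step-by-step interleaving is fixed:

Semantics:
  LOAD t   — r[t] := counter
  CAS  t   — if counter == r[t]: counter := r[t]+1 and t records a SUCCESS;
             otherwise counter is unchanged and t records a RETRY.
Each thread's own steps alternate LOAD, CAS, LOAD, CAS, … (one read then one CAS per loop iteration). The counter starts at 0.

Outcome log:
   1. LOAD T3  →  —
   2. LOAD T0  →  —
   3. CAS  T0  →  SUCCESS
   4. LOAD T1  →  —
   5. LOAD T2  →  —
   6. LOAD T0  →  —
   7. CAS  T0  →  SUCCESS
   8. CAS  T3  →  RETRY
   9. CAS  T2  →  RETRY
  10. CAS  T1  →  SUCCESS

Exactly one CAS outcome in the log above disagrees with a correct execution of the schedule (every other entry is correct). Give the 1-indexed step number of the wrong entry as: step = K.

Reference trace:
T3 LOAD — after: cnt=0, r=0 — load
T0 LOAD — after: cnt=0, r=0 — load
T0 CAS — after: cnt=1, r=0 — ok
T1 LOAD — after: cnt=1, r=1 — load
T2 LOAD — after: cnt=1, r=1 — load
T0 LOAD — after: cnt=1, r=1 — load
T0 CAS — after: cnt=2, r=1 — ok
T3 CAS — after: cnt=2, r=0 — retry
T2 CAS — after: cnt=2, r=1 — retry
T1 CAS — after: cnt=2, r=1 — retry
Flip is step 10.

step = 10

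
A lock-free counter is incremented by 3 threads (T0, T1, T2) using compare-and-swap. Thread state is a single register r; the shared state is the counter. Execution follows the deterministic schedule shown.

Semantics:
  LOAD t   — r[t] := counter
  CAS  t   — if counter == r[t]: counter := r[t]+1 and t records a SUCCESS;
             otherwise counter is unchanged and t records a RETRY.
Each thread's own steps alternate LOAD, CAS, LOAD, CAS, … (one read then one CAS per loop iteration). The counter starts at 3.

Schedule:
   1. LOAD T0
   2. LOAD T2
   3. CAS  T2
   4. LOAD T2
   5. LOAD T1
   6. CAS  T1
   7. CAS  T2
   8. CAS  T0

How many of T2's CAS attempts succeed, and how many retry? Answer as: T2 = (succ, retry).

#1 T0 reads 3
#2 T2 reads 3
#3 T2 CAS(3→4) writes; counter now 4
#4 T2 reads 4
#5 T1 reads 4
#6 T1 CAS(4→5) writes; counter now 5
#7 T2 CAS(4→5) fails; counter now 5
#8 T0 CAS(3→4) fails; counter now 5

T2 = (1, 1)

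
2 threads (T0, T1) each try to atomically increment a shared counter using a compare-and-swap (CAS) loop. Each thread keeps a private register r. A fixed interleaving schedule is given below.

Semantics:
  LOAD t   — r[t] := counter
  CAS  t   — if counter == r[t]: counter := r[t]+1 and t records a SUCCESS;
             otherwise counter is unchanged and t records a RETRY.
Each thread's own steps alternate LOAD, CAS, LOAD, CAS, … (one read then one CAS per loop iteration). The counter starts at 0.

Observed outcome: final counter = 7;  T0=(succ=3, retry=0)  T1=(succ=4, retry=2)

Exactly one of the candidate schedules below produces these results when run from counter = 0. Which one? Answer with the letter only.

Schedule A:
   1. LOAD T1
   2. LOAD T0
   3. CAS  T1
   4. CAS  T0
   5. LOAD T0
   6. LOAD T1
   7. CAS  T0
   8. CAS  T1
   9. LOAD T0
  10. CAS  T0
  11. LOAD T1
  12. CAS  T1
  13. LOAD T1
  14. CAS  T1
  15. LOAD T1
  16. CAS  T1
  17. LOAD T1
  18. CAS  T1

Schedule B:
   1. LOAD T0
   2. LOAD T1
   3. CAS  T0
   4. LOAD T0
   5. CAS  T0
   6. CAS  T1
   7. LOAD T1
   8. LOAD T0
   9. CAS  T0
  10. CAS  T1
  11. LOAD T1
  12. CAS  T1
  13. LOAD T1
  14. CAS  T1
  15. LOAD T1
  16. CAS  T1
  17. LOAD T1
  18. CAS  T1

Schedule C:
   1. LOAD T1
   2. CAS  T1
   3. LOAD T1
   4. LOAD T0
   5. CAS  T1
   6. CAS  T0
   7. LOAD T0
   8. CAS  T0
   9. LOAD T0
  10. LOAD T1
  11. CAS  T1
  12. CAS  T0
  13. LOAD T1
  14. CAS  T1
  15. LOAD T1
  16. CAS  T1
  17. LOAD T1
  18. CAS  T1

B

Run B:
step 1: T0 LOAD ⇒ load; ctr=0 reg=0
step 2: T1 LOAD ⇒ load; ctr=0 reg=0
step 3: T0 CAS ⇒ ok; ctr=1 reg=0
step 4: T0 LOAD ⇒ load; ctr=1 reg=1
step 5: T0 CAS ⇒ ok; ctr=2 reg=1
step 6: T1 CAS ⇒ retry; ctr=2 reg=0
step 7: T1 LOAD ⇒ load; ctr=2 reg=2
step 8: T0 LOAD ⇒ load; ctr=2 reg=2
step 9: T0 CAS ⇒ ok; ctr=3 reg=2
step 10: T1 CAS ⇒ retry; ctr=3 reg=2
step 11: T1 LOAD ⇒ load; ctr=3 reg=3
step 12: T1 CAS ⇒ ok; ctr=4 reg=3
step 13: T1 LOAD ⇒ load; ctr=4 reg=4
step 14: T1 CAS ⇒ ok; ctr=5 reg=4
step 15: T1 LOAD ⇒ load; ctr=5 reg=5
step 16: T1 CAS ⇒ ok; ctr=6 reg=5
step 17: T1 LOAD ⇒ load; ctr=6 reg=6
step 18: T1 CAS ⇒ ok; ctr=7 reg=6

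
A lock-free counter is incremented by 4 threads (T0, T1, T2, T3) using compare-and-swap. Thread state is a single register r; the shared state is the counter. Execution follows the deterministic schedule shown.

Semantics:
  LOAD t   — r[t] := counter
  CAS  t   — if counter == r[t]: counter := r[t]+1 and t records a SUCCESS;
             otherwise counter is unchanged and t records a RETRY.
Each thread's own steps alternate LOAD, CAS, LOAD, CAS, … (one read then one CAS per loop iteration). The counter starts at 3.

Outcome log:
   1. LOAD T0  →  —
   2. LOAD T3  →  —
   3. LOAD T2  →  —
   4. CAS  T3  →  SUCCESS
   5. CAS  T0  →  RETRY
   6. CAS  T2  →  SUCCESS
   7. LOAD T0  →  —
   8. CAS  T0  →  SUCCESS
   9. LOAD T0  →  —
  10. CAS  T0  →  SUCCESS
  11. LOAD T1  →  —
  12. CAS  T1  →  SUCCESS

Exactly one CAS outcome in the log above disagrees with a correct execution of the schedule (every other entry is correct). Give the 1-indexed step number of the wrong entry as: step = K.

Correct run:
   1) LOAD T0:  M=3  r_T0=3
   2) LOAD T3:  M=3  r_T3=3
   3) LOAD T2:  M=3  r_T2=3
   4) CAS  T3:  M=4  r_T3=3 ✓
   5) CAS  T0:  M=4  r_T0=3 ✗
   6) CAS  T2:  M=4  r_T2=3 ✗
   7) LOAD T0:  M=4  r_T0=4
   8) CAS  T0:  M=5  r_T0=4 ✓
   9) LOAD T0:  M=5  r_T0=5
  10) CAS  T0:  M=6  r_T0=5 ✓
  11) LOAD T1:  M=6  r_T1=6
  12) CAS  T1:  M=7  r_T1=6 ✓
Flip is step 6.

step = 6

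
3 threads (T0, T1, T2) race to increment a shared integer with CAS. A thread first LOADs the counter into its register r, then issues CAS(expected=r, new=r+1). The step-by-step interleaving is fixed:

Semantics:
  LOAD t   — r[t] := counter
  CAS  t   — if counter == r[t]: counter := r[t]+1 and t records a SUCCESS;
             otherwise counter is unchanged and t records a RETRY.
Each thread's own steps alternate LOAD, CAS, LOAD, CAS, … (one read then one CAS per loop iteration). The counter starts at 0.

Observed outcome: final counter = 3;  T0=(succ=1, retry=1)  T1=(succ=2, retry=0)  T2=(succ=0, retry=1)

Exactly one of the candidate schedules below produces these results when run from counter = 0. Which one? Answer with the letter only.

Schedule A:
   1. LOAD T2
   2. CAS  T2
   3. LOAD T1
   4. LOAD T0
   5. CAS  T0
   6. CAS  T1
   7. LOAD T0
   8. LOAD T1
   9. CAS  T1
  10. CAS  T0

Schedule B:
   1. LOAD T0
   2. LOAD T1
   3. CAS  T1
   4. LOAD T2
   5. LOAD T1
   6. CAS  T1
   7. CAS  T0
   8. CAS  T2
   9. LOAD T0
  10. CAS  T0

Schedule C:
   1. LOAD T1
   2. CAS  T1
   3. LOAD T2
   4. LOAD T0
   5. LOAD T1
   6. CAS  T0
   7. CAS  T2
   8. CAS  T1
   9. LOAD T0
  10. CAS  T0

B

Simulating candidate B:
[1] T0.load  rd  (counter 0, T0.r 0)
[2] T1.load  rd  (counter 0, T1.r 0)
[3] T1.cas  hit  (counter 1, T1.r 0)
[4] T2.load  rd  (counter 1, T2.r 1)
[5] T1.load  rd  (counter 1, T1.r 1)
[6] T1.cas  hit  (counter 2, T1.r 1)
[7] T0.cas  miss  (counter 2, T0.r 0)
[8] T2.cas  miss  (counter 2, T2.r 1)
[9] T0.load  rd  (counter 2, T0.r 2)
[10] T0.cas  hit  (counter 3, T0.r 2)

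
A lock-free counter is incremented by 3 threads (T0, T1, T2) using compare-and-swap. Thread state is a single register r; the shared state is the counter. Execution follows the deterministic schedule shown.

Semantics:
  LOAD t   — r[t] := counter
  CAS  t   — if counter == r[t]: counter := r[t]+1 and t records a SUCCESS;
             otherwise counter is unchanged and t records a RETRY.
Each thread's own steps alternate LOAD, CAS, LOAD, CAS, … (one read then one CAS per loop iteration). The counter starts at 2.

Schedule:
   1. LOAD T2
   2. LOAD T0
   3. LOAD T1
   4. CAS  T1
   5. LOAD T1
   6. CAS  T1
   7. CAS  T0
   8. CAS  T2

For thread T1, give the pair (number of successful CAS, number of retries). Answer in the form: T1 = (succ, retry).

[1] T2.load  rd  (counter 2, T2.r 2)
[2] T0.load  rd  (counter 2, T0.r 2)
[3] T1.load  rd  (counter 2, T1.r 2)
[4] T1.cas  hit  (counter 3, T1.r 2)
[5] T1.load  rd  (counter 3, T1.r 3)
[6] T1.cas  hit  (counter 4, T1.r 3)
[7] T0.cas  miss  (counter 4, T0.r 2)
[8] T2.cas  miss  (counter 4, T2.r 2)

T1 = (2, 0)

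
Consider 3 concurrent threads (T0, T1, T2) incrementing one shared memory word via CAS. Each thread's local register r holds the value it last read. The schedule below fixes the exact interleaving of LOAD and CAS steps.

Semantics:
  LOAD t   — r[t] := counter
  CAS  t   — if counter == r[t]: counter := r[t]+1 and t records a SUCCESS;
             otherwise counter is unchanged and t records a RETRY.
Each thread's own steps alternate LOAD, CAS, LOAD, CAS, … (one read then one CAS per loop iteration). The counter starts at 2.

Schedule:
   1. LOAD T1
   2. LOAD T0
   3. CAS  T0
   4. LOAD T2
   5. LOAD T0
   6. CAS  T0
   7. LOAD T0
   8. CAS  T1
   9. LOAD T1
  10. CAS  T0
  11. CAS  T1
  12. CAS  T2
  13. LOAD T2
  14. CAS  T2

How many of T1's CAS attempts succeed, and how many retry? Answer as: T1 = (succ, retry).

   1) LOAD T1:  M=2  r_T1=2
   2) LOAD T0:  M=2  r_T0=2
   3) CAS  T0:  M=3  r_T0=2 ✓
   4) LOAD T2:  M=3  r_T2=3
   5) LOAD T0:  M=3  r_T0=3
   6) CAS  T0:  M=4  r_T0=3 ✓
   7) LOAD T0:  M=4  r_T0=4
   8) CAS  T1:  M=4  r_T1=2 ✗
   9) LOAD T1:  M=4  r_T1=4
  10) CAS  T0:  M=5  r_T0=4 ✓
  11) CAS  T1:  M=5  r_T1=4 ✗
  12) CAS  T2:  M=5  r_T2=3 ✗
  13) LOAD T2:  M=5  r_T2=5
  14) CAS  T2:  M=6  r_T2=5 ✓

T1 = (0, 2)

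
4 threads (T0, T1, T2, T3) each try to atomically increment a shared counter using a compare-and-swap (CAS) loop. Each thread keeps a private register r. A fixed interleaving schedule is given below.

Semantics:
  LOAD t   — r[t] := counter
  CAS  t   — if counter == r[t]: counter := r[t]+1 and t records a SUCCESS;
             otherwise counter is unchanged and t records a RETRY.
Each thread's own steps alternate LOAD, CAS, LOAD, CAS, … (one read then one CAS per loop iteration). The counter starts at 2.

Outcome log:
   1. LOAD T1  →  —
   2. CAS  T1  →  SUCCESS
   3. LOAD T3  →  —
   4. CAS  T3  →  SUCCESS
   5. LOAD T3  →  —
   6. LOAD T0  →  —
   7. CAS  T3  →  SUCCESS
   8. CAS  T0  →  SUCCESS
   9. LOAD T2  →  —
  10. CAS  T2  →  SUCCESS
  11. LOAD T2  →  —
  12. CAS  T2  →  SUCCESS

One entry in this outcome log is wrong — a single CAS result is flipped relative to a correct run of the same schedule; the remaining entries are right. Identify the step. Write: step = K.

step = 8

Correct run:
T1 LOAD — after: cnt=2, r=2 — load
T1 CAS — after: cnt=3, r=2 — ok
T3 LOAD — after: cnt=3, r=3 — load
T3 CAS — after: cnt=4, r=3 — ok
T3 LOAD — after: cnt=4, r=4 — load
T0 LOAD — after: cnt=4, r=4 — load
T3 CAS — after: cnt=5, r=4 — ok
T0 CAS — after: cnt=5, r=4 — retry
T2 LOAD — after: cnt=5, r=5 — load
T2 CAS — after: cnt=6, r=5 — ok
T2 LOAD — after: cnt=6, r=6 — load
T2 CAS — after: cnt=7, r=6 — ok
Log disagrees first at step 8.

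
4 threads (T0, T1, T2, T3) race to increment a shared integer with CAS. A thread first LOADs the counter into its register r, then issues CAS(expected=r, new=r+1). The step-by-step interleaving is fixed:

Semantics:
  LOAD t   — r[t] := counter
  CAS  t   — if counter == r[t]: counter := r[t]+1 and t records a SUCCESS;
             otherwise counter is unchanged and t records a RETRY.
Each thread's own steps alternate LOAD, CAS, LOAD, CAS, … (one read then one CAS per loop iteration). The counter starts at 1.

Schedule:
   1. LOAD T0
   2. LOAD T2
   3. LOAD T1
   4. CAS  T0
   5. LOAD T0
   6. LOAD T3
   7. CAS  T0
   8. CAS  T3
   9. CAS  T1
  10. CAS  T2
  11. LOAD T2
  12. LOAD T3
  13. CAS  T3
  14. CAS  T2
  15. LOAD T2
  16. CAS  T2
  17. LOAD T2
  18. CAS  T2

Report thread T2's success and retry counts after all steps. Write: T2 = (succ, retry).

[1] T0.load  rd  (counter 1, T0.r 1)
[2] T2.load  rd  (counter 1, T2.r 1)
[3] T1.load  rd  (counter 1, T1.r 1)
[4] T0.cas  hit  (counter 2, T0.r 1)
[5] T0.load  rd  (counter 2, T0.r 2)
[6] T3.load  rd  (counter 2, T3.r 2)
[7] T0.cas  hit  (counter 3, T0.r 2)
[8] T3.cas  miss  (counter 3, T3.r 2)
[9] T1.cas  miss  (counter 3, T1.r 1)
[10] T2.cas  miss  (counter 3, T2.r 1)
[11] T2.load  rd  (counter 3, T2.r 3)
[12] T3.load  rd  (counter 3, T3.r 3)
[13] T3.cas  hit  (counter 4, T3.r 3)
[14] T2.cas  miss  (counter 4, T2.r 3)
[15] T2.load  rd  (counter 4, T2.r 4)
[16] T2.cas  hit  (counter 5, T2.r 4)
[17] T2.load  rd  (counter 5, T2.r 5)
[18] T2.cas  hit  (counter 6, T2.r 5)

T2 = (2, 2)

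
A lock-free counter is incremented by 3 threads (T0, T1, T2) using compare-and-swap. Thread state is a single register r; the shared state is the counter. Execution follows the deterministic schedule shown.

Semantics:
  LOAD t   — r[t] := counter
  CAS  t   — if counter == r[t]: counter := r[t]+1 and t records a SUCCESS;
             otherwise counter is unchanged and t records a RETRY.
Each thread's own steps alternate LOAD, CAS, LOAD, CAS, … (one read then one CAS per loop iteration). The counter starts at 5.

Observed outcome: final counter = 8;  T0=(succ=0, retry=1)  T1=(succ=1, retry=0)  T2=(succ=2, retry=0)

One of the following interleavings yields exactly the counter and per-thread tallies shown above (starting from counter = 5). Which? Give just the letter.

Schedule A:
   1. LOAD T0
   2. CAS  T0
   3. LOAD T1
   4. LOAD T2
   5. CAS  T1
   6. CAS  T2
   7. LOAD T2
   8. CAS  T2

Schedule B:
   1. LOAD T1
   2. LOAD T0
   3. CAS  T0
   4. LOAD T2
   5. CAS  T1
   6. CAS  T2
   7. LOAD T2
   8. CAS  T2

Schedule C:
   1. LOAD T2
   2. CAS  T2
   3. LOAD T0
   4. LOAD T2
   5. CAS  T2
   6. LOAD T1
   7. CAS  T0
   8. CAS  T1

C

Simulating candidate C:
[1] T2.load  rd  (counter 5, T2.r 5)
[2] T2.cas  hit  (counter 6, T2.r 5)
[3] T0.load  rd  (counter 6, T0.r 6)
[4] T2.load  rd  (counter 6, T2.r 6)
[5] T2.cas  hit  (counter 7, T2.r 6)
[6] T1.load  rd  (counter 7, T1.r 7)
[7] T0.cas  miss  (counter 7, T0.r 6)
[8] T1.cas  hit  (counter 8, T1.r 7)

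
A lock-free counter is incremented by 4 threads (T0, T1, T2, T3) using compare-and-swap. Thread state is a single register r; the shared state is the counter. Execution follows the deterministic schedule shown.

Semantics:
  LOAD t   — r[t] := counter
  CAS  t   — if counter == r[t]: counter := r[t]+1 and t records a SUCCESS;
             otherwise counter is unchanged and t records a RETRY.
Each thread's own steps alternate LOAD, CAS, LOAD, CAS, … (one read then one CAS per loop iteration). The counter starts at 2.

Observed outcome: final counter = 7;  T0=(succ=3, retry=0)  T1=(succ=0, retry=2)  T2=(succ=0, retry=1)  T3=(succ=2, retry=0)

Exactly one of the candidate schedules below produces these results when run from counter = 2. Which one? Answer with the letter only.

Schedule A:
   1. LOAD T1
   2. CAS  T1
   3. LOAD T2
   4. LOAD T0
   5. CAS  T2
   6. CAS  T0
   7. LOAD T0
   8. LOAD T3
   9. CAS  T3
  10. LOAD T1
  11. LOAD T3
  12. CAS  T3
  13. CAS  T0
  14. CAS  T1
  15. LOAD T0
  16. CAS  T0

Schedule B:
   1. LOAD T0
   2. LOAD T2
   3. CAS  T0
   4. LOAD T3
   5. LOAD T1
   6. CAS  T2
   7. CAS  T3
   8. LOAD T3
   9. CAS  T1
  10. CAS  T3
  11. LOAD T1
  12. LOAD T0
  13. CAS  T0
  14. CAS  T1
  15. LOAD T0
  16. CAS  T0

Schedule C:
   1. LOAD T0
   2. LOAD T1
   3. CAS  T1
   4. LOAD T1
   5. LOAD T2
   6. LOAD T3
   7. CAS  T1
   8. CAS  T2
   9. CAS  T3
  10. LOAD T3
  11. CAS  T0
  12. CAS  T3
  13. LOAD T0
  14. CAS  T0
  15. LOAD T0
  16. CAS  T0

Run B:
step 1: T0 LOAD ⇒ load; ctr=2 reg=2
step 2: T2 LOAD ⇒ load; ctr=2 reg=2
step 3: T0 CAS ⇒ ok; ctr=3 reg=2
step 4: T3 LOAD ⇒ load; ctr=3 reg=3
step 5: T1 LOAD ⇒ load; ctr=3 reg=3
step 6: T2 CAS ⇒ retry; ctr=3 reg=2
step 7: T3 CAS ⇒ ok; ctr=4 reg=3
step 8: T3 LOAD ⇒ load; ctr=4 reg=4
step 9: T1 CAS ⇒ retry; ctr=4 reg=3
step 10: T3 CAS ⇒ ok; ctr=5 reg=4
step 11: T1 LOAD ⇒ load; ctr=5 reg=5
step 12: T0 LOAD ⇒ load; ctr=5 reg=5
step 13: T0 CAS ⇒ ok; ctr=6 reg=5
step 14: T1 CAS ⇒ retry; ctr=6 reg=5
step 15: T0 LOAD ⇒ load; ctr=6 reg=6
step 16: T0 CAS ⇒ ok; ctr=7 reg=6

B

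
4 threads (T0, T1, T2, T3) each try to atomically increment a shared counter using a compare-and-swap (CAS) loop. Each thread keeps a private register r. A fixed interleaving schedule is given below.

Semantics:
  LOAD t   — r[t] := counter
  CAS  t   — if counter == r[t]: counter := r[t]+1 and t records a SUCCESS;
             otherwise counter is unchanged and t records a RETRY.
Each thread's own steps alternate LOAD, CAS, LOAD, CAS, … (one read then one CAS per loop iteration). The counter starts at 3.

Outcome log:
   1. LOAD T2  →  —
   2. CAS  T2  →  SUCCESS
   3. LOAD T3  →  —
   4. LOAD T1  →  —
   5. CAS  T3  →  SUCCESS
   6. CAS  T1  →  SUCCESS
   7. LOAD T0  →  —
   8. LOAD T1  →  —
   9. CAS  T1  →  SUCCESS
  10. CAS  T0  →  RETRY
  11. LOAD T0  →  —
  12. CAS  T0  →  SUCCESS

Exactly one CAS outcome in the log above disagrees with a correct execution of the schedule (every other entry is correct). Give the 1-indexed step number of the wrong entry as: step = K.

step = 6

Correct run:
T2 LOAD — after: cnt=3, r=3 — load
T2 CAS — after: cnt=4, r=3 — ok
T3 LOAD — after: cnt=4, r=4 — load
T1 LOAD — after: cnt=4, r=4 — load
T3 CAS — after: cnt=5, r=4 — ok
T1 CAS — after: cnt=5, r=4 — retry
T0 LOAD — after: cnt=5, r=5 — load
T1 LOAD — after: cnt=5, r=5 — load
T1 CAS — after: cnt=6, r=5 — ok
T0 CAS — after: cnt=6, r=5 — retry
T0 LOAD — after: cnt=6, r=6 — load
T0 CAS — after: cnt=7, r=6 — ok
Log disagrees first at step 6.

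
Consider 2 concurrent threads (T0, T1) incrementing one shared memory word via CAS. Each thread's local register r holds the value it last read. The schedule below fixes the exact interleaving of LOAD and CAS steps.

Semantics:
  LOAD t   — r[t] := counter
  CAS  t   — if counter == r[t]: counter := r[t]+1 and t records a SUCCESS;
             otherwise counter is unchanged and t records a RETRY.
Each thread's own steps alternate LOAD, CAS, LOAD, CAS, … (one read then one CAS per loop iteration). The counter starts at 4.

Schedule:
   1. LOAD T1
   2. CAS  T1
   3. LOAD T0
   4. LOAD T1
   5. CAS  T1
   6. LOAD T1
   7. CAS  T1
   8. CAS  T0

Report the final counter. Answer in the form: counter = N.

#1 T1 reads 4
#2 T1 CAS(4→5) writes; counter now 5
#3 T0 reads 5
#4 T1 reads 5
#5 T1 CAS(5→6) writes; counter now 6
#6 T1 reads 6
#7 T1 CAS(6→7) writes; counter now 7
#8 T0 CAS(5→6) fails; counter now 7

counter = 7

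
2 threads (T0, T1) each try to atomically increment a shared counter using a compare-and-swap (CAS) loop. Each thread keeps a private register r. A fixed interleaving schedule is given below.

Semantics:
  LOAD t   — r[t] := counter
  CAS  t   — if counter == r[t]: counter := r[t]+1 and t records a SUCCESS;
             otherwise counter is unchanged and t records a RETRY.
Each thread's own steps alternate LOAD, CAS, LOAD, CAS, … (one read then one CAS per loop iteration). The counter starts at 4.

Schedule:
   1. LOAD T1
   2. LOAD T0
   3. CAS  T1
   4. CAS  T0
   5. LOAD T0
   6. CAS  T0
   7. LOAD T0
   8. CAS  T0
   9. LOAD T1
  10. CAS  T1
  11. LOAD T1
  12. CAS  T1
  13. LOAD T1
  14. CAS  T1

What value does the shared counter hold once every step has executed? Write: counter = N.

counter = 10

1. LOAD T1 → mem=4 r[T1]=4 [LOAD]
2. LOAD T0 → mem=4 r[T0]=4 [LOAD]
3. CAS T1 → mem=5 r[T1]=4 [OK]
4. CAS T0 → mem=5 r[T0]=4 [RETRY]
5. LOAD T0 → mem=5 r[T0]=5 [LOAD]
6. CAS T0 → mem=6 r[T0]=5 [OK]
7. LOAD T0 → mem=6 r[T0]=6 [LOAD]
8. CAS T0 → mem=7 r[T0]=6 [OK]
9. LOAD T1 → mem=7 r[T1]=7 [LOAD]
10. CAS T1 → mem=8 r[T1]=7 [OK]
11. LOAD T1 → mem=8 r[T1]=8 [LOAD]
12. CAS T1 → mem=9 r[T1]=8 [OK]
13. LOAD T1 → mem=9 r[T1]=9 [LOAD]
14. CAS T1 → mem=10 r[T1]=9 [OK]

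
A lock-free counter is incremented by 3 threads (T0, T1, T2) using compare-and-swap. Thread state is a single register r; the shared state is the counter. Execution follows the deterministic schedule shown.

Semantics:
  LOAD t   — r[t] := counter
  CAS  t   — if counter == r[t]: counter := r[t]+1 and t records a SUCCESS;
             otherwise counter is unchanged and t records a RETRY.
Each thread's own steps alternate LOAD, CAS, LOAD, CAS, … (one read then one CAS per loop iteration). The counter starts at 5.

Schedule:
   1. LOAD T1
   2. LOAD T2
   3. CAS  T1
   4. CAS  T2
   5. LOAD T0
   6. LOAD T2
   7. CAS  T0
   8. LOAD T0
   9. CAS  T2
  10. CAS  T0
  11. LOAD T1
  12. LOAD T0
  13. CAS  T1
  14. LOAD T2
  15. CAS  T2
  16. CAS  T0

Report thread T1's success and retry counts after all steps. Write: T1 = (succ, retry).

1. LOAD T1 → mem=5 r[T1]=5 [LOAD]
2. LOAD T2 → mem=5 r[T2]=5 [LOAD]
3. CAS T1 → mem=6 r[T1]=5 [OK]
4. CAS T2 → mem=6 r[T2]=5 [RETRY]
5. LOAD T0 → mem=6 r[T0]=6 [LOAD]
6. LOAD T2 → mem=6 r[T2]=6 [LOAD]
7. CAS T0 → mem=7 r[T0]=6 [OK]
8. LOAD T0 → mem=7 r[T0]=7 [LOAD]
9. CAS T2 → mem=7 r[T2]=6 [RETRY]
10. CAS T0 → mem=8 r[T0]=7 [OK]
11. LOAD T1 → mem=8 r[T1]=8 [LOAD]
12. LOAD T0 → mem=8 r[T0]=8 [LOAD]
13. CAS T1 → mem=9 r[T1]=8 [OK]
14. LOAD T2 → mem=9 r[T2]=9 [LOAD]
15. CAS T2 → mem=10 r[T2]=9 [OK]
16. CAS T0 → mem=10 r[T0]=8 [RETRY]

T1 = (2, 0)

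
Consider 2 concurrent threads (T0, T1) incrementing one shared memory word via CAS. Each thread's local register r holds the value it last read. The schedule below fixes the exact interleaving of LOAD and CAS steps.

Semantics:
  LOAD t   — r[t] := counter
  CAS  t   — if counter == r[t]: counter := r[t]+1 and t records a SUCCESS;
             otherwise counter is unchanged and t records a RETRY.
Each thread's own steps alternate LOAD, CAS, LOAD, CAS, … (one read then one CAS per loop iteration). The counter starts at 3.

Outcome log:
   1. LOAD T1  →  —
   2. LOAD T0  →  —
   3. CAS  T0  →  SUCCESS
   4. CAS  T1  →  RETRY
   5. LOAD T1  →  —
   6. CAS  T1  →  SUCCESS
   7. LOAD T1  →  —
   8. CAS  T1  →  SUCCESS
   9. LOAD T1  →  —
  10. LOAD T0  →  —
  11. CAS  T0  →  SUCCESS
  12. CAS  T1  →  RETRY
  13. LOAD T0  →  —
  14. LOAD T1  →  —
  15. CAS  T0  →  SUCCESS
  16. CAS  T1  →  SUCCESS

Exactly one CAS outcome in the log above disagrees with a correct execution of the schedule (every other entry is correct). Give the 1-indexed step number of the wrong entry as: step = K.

step = 16

Correct run:
1. LOAD T1 → mem=3 r[T1]=3 [LOAD]
2. LOAD T0 → mem=3 r[T0]=3 [LOAD]
3. CAS T0 → mem=4 r[T0]=3 [OK]
4. CAS T1 → mem=4 r[T1]=3 [RETRY]
5. LOAD T1 → mem=4 r[T1]=4 [LOAD]
6. CAS T1 → mem=5 r[T1]=4 [OK]
7. LOAD T1 → mem=5 r[T1]=5 [LOAD]
8. CAS T1 → mem=6 r[T1]=5 [OK]
9. LOAD T1 → mem=6 r[T1]=6 [LOAD]
10. LOAD T0 → mem=6 r[T0]=6 [LOAD]
11. CAS T0 → mem=7 r[T0]=6 [OK]
12. CAS T1 → mem=7 r[T1]=6 [RETRY]
13. LOAD T0 → mem=7 r[T0]=7 [LOAD]
14. LOAD T1 → mem=7 r[T1]=7 [LOAD]
15. CAS T0 → mem=8 r[T0]=7 [OK]
16. CAS T1 → mem=8 r[T1]=7 [RETRY]
Flip is step 16.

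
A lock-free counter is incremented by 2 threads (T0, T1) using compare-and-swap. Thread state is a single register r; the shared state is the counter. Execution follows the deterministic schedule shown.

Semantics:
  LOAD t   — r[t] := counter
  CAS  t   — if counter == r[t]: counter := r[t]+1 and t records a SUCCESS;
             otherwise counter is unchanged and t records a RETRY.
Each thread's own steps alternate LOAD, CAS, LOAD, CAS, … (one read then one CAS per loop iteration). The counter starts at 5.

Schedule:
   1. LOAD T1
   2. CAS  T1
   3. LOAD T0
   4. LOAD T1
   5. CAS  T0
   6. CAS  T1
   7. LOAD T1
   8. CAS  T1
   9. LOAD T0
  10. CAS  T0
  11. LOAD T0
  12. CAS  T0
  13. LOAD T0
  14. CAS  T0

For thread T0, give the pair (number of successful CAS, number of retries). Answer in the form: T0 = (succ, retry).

T0 = (4, 0)

1. LOAD T1 → mem=5 r[T1]=5 [LOAD]
2. CAS T1 → mem=6 r[T1]=5 [OK]
3. LOAD T0 → mem=6 r[T0]=6 [LOAD]
4. LOAD T1 → mem=6 r[T1]=6 [LOAD]
5. CAS T0 → mem=7 r[T0]=6 [OK]
6. CAS T1 → mem=7 r[T1]=6 [RETRY]
7. LOAD T1 → mem=7 r[T1]=7 [LOAD]
8. CAS T1 → mem=8 r[T1]=7 [OK]
9. LOAD T0 → mem=8 r[T0]=8 [LOAD]
10. CAS T0 → mem=9 r[T0]=8 [OK]
11. LOAD T0 → mem=9 r[T0]=9 [LOAD]
12. CAS T0 → mem=10 r[T0]=9 [OK]
13. LOAD T0 → mem=10 r[T0]=10 [LOAD]
14. CAS T0 → mem=11 r[T0]=10 [OK]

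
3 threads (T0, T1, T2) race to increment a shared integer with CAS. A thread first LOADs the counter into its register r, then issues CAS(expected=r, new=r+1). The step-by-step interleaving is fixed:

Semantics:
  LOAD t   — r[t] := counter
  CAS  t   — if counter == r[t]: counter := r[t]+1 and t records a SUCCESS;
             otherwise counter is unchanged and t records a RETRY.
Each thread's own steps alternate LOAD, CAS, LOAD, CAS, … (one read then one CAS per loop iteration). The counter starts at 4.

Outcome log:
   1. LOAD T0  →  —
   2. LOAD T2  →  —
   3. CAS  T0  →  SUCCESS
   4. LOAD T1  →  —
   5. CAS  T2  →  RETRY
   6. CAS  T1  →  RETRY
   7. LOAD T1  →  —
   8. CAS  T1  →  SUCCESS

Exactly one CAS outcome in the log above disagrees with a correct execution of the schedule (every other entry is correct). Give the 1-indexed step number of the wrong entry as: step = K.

step = 6

Reference trace:
[1] T0.load  rd  (counter 4, T0.r 4)
[2] T2.load  rd  (counter 4, T2.r 4)
[3] T0.cas  hit  (counter 5, T0.r 4)
[4] T1.load  rd  (counter 5, T1.r 5)
[5] T2.cas  miss  (counter 5, T2.r 4)
[6] T1.cas  hit  (counter 6, T1.r 5)
[7] T1.load  rd  (counter 6, T1.r 6)
[8] T1.cas  hit  (counter 7, T1.r 6)
Mismatch at 6.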